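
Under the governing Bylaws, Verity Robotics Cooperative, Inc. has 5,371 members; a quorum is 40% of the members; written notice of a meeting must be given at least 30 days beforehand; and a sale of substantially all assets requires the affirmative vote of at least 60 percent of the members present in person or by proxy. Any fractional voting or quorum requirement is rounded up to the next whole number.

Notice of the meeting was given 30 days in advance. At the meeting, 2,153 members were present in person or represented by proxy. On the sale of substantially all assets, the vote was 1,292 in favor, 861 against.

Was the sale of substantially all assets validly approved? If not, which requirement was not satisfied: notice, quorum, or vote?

Notice: 30 days given; 30 required. Satisfied.
Quorum: 40% of 5,371 = 2,148.40, rounded up to 2,149; 2,153 present. Satisfied.
Vote: requires three-fifths of those present (2,153); 3/5 of 2153 = 1291.80, rounded up to 1292, so 1,292 needed; 1,292 in favor. Satisfied.

Valid — all requirements satisfied.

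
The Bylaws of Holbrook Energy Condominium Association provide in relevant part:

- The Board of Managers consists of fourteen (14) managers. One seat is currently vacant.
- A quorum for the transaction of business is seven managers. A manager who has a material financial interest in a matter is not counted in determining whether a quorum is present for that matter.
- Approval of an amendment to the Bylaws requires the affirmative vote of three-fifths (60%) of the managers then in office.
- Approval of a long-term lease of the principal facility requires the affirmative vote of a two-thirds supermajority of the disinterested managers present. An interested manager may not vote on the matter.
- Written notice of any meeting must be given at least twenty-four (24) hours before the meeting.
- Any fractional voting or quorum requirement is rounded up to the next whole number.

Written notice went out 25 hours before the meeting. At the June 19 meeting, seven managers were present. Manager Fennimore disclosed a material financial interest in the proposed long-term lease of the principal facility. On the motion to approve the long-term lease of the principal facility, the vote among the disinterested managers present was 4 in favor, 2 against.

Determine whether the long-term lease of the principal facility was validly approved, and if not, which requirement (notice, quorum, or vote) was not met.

Invalid — quorum requirement not satisfied.

Notice: 25 hours given; 24 required (25 ≥ 24). Satisfied.
Quorum: 7 present, but the 1 interested manager does not count, leaving 6. Quorum is 7. Not satisfied.
Vote: the long-term lease of the principal facility requires two-thirds of the disinterested managers present (7 − 1 = 6). 2/3 of 6 = 4, so 4 affirmative votes are needed; 4 voted in favor. Satisfied. (Moot — without a quorum no business can be validly transacted.)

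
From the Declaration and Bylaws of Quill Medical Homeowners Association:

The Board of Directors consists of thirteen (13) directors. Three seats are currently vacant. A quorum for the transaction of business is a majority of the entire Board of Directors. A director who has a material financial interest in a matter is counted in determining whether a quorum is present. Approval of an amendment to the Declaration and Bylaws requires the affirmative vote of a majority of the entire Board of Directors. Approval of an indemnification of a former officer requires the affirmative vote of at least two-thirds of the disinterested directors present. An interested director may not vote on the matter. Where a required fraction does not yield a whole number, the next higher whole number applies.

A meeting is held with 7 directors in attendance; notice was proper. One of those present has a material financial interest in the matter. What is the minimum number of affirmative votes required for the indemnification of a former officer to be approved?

The indemnification of a former officer requires two-thirds of the disinterested directors present (7 − 1 = 6).
2/3 of 6 = 4.

4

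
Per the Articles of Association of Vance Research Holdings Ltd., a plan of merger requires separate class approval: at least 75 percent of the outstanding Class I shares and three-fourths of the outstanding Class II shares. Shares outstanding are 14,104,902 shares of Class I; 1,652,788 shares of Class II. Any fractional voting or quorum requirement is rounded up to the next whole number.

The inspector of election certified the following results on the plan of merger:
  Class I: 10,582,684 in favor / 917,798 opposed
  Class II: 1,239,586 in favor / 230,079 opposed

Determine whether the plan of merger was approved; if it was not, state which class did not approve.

Not approved — the Class II shares did not give the required vote.

Class I: 3/4 of 14104902 = 10578676.50, rounded up to 10578677; 10,578,677 required, 10,582,684 in favor — approved.
Class II: 3/4 of 1652788 = 1239591; 1,239,591 required, 1,239,586 in favor — not approved.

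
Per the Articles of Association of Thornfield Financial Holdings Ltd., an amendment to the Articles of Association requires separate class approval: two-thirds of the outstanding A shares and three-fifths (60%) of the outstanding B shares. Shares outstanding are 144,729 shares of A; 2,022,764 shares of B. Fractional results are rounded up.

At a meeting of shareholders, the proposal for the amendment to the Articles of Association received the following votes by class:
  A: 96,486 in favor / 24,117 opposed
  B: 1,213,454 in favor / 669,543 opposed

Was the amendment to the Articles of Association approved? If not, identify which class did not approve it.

Not approved — the B shares did not give the required vote.

A: 2/3 of 144729 = 96486; 96,486 required, 96,486 in favor — approved.
B: 3/5 of 2022764 = 1213658.40, rounded up to 1213659; 1,213,659 required, 1,213,454 in favor — not approved.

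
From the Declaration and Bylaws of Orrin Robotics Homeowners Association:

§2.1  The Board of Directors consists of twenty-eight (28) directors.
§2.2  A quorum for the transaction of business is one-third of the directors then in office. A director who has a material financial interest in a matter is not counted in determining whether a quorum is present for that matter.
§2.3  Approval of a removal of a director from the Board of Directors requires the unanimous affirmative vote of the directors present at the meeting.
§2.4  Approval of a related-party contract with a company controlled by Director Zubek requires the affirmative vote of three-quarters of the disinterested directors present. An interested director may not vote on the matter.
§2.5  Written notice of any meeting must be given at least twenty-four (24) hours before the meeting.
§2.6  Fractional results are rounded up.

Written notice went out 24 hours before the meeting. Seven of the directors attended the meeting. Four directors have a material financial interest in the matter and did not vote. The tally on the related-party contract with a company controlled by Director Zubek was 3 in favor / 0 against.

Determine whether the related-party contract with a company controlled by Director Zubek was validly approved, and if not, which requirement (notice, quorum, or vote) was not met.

Invalid — quorum requirement not satisfied.

Notice: 24 hours given; 24 required (24 ≥ 24). Satisfied.
Quorum: 7 present, but the 4 interested directors do not count, leaving 3. Quorum is 10. Not satisfied.
Vote: the related-party contract with a company controlled by Director Zubek requires three-fourths of the disinterested directors present (7 − 4 = 3). 3/4 of 3 = 2.25, rounded up to 3, so 3 affirmative votes are needed; 3 voted in favor. Satisfied. (Moot — without a quorum no business can be validly transacted.)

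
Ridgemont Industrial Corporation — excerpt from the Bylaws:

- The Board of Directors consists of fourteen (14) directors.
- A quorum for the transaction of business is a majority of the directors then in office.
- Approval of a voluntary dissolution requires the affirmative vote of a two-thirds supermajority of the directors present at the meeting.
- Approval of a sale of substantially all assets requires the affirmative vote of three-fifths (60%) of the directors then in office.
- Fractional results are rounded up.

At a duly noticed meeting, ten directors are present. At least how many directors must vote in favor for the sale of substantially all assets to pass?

The sale of substantially all assets requires three-fifths of the directors then in office (14).
3/5 of 14 = 8.40, rounded up to 9.

9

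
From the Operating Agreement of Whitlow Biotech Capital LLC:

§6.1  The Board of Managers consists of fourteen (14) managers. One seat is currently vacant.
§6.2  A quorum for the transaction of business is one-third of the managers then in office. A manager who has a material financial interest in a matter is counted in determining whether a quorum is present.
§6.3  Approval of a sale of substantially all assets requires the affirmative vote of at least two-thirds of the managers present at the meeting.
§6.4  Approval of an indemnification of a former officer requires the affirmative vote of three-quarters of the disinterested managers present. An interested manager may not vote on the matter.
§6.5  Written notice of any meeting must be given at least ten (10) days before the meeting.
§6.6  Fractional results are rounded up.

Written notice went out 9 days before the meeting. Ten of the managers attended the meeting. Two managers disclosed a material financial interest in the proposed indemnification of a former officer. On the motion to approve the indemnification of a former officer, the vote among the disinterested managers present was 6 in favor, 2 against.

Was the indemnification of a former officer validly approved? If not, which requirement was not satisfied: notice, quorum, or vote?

Invalid — notice requirement not satisfied.

Notice: 9 days given; 10 required (9 < 10). Not satisfied.
Quorum: 10 present (interested managers count toward quorum); quorum is 5. Satisfied.
Vote: the indemnification of a former officer requires three-fourths of the disinterested managers present (10 − 2 = 8). 3/4 of 8 = 6, so 6 affirmative votes are needed; 6 voted in favor. Satisfied.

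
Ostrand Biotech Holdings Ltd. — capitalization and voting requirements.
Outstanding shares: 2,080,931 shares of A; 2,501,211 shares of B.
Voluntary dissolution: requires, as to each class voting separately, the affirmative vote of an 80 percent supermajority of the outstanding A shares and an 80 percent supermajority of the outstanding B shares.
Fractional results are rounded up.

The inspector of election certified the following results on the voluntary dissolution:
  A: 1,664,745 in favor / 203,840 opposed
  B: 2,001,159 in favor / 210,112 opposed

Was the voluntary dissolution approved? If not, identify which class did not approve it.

Approved — every class gave the required vote.

A: 4/5 of 2080931 = 1664744.80, rounded up to 1664745; 1,664,745 required, 1,664,745 in favor — approved.
B: 4/5 of 2501211 = 2000968.80, rounded up to 2000969; 2,000,969 required, 2,001,159 in favor — approved.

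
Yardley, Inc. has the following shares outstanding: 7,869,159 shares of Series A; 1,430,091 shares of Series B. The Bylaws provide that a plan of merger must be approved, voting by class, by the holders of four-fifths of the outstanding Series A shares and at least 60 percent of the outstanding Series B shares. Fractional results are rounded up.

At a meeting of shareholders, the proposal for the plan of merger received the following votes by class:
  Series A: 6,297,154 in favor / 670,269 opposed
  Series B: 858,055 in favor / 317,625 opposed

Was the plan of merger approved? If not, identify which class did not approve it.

Series A: 4/5 of 7869159 = 6295327.20, rounded up to 6295328; 6,295,328 required, 6,297,154 in favor — approved.
Series B: 3/5 of 1430091 = 858054.60, rounded up to 858055; 858,055 required, 858,055 in favor — approved.

Approved — every class gave the required vote.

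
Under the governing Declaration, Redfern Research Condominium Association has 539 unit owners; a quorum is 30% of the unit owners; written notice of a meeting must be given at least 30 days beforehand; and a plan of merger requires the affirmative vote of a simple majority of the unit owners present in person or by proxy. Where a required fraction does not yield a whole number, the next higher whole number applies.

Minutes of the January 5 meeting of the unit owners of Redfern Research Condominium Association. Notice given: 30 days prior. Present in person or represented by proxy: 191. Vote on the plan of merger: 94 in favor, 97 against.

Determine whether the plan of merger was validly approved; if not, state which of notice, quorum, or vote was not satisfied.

Notice: 30 days given; 30 required. Satisfied.
Quorum: 30% of 539 = 161.70, rounded up to 162; 191 present. Satisfied.
Vote: requires a majority of those present (191); a majority of 191 is 96, so 96 needed; 94 in favor. Not satisfied.

Invalid — vote requirement not satisfied.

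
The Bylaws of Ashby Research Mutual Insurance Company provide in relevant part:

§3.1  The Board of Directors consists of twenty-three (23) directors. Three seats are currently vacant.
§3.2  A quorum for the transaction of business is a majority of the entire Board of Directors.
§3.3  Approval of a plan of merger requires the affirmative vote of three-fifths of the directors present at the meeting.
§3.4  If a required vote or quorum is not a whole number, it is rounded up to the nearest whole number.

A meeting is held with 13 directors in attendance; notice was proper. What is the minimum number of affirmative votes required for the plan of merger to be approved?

8

The plan of merger requires three-fifths of the directors present (13).
3/5 of 13 = 7.80, rounded up to 8.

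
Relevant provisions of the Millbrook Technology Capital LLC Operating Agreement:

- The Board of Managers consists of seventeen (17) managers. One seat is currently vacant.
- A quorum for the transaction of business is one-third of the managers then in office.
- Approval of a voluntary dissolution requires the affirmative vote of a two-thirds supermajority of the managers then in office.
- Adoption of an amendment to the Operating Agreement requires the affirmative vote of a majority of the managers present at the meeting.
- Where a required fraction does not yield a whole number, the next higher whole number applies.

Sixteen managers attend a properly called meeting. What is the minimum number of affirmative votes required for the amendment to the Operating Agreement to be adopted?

9

The amendment to the Operating Agreement requires a majority of the managers present (16).
A majority of 16 is 9.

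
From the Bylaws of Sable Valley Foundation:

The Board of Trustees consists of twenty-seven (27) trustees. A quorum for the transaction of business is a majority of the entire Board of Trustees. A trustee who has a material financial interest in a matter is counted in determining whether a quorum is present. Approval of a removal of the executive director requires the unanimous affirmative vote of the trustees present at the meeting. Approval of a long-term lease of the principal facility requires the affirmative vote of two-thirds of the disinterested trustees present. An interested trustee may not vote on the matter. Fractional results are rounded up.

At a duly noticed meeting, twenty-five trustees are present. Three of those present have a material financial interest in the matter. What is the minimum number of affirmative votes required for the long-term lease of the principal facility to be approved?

15

The long-term lease of the principal facility requires two-thirds of the disinterested trustees present (25 − 3 = 22).
2/3 of 22 = 14.67, rounded up to 15.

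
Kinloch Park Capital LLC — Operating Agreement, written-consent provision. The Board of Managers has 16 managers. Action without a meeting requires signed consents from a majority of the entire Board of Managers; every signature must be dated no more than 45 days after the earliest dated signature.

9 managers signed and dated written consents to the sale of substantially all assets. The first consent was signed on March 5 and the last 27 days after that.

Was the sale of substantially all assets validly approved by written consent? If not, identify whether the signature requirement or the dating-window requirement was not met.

Signatures required: a majority of 16 — a majority of 16 is 9, so 9 needed; 9 signed. Sufficient.
Dating window: the latest signature is 27 days after the earliest; the limit is 45 days. Within the window.

Effective — both the signature and dating-window requirements are satisfied.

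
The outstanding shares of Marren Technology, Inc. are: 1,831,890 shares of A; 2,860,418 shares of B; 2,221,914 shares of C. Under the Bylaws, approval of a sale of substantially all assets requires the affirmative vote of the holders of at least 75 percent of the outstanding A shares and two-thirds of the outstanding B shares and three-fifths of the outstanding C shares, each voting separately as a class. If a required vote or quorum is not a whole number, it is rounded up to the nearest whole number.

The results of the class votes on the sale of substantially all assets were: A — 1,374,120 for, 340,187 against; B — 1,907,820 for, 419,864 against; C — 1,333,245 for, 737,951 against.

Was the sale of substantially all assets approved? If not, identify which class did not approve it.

Approved — every class gave the required vote.

A: 3/4 of 1831890 = 1373917.50, rounded up to 1373918; 1,373,918 required, 1,374,120 in favor — approved.
B: 2/3 of 2860418 = 1906945.33, rounded up to 1906946; 1,906,946 required, 1,907,820 in favor — approved.
C: 3/5 of 2221914 = 1333148.40, rounded up to 1333149; 1,333,149 required, 1,333,245 in favor — approved.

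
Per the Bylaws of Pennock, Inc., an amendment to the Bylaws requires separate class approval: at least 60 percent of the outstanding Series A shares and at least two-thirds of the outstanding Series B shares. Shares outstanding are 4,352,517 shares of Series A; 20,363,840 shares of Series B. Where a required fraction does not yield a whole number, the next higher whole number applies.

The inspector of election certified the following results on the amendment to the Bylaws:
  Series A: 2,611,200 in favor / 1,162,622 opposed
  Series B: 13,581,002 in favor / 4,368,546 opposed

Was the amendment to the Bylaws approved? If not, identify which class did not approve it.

Series A: 3/5 of 4352517 = 2611510.20, rounded up to 2611511; 2,611,511 required, 2,611,200 in favor — not approved.
Series B: 2/3 of 20363840 = 13575893.33, rounded up to 13575894; 13,575,894 required, 13,581,002 in favor — approved.

Not approved — the Series A shares did not give the required vote.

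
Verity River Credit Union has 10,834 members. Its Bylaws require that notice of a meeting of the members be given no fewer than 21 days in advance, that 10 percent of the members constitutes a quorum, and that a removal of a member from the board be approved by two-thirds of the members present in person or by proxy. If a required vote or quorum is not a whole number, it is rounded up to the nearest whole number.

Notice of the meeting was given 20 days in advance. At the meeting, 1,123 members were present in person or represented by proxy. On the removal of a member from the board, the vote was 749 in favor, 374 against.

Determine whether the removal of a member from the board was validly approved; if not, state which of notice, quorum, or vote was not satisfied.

Invalid — notice requirement not satisfied.

Notice: 20 days given; 21 required. Not satisfied.
Quorum: 10% of 10,834 = 1,083.40, rounded up to 1,084; 1,123 present. Satisfied.
Vote: requires two-thirds of those present (1,123); 2/3 of 1123 = 748.67, rounded up to 749, so 749 needed; 749 in favor. Satisfied.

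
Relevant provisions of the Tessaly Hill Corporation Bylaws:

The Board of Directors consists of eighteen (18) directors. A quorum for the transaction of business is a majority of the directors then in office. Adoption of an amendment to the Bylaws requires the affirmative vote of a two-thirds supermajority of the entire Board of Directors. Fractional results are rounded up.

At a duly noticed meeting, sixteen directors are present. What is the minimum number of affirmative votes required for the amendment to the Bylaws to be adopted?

12

The amendment to the Bylaws requires two-thirds of the entire Board of Directors (18).
2/3 of 18 = 12.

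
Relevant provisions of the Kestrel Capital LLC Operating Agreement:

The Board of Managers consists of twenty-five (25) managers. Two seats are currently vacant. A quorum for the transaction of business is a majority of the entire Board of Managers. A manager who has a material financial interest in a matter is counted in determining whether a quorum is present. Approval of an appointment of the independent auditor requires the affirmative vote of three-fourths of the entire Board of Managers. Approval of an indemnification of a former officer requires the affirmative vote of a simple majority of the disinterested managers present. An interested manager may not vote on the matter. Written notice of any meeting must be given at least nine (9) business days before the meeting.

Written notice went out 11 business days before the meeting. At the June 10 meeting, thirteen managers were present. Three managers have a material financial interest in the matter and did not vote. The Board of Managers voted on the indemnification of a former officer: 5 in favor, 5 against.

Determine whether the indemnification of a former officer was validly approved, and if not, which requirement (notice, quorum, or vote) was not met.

Invalid — vote requirement not satisfied.

Notice: 11 business days given; 9 required (11 ≥ 9). Satisfied.
Quorum: 13 present (interested managers count toward quorum); quorum is 13. Satisfied.
Vote: the indemnification of a former officer requires a majority of the disinterested managers present (13 − 3 = 10). A majority of 10 is 6, so 6 affirmative votes are needed; 5 voted in favor. Not satisfied.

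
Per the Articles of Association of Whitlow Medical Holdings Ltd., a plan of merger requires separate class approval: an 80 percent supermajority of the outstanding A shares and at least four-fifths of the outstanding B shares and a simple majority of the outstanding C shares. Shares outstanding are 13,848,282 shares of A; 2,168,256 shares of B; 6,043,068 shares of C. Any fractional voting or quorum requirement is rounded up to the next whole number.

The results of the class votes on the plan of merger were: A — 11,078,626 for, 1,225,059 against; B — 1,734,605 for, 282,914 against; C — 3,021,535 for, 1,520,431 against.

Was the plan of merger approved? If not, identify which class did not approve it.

A: 4/5 of 13848282 = 11078625.60, rounded up to 11078626; 11,078,626 required, 11,078,626 in favor — approved.
B: 4/5 of 2168256 = 1734604.80, rounded up to 1734605; 1,734,605 required, 1,734,605 in favor — approved.
C: a majority of 6043068 is 3021535; 3,021,535 required, 3,021,535 in favor — approved.

Approved — every class gave the required vote.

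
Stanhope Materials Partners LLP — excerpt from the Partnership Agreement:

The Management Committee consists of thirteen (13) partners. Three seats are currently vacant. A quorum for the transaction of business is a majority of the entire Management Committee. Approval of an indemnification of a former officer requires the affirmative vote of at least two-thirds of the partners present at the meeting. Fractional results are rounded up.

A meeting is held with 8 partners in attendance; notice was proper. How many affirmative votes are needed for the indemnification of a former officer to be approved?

6

The indemnification of a former officer requires two-thirds of the partners present (8).
2/3 of 8 = 5.33, rounded up to 6.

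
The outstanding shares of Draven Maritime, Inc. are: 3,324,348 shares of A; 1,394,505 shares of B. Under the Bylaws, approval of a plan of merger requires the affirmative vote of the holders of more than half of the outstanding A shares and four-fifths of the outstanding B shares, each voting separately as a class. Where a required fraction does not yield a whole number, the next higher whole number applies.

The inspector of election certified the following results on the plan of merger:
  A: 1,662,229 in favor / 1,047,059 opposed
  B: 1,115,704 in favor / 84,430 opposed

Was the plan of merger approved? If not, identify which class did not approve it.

Approved — every class gave the required vote.

A: a majority of 3324348 is 1662175; 1,662,175 required, 1,662,229 in favor — approved.
B: 4/5 of 1394505 = 1115604; 1,115,604 required, 1,115,704 in favor — approved.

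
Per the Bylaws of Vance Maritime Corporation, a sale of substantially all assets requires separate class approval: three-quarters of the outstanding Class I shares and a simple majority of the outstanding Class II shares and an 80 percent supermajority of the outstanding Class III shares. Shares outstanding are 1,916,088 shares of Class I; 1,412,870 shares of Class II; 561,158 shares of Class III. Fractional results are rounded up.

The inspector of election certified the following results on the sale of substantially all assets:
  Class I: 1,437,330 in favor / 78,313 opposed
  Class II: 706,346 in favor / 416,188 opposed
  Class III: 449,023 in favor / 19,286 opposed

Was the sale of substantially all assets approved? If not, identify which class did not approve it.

Class I: 3/4 of 1916088 = 1437066; 1,437,066 required, 1,437,330 in favor — approved.
Class II: a majority of 1412870 is 706436; 706,436 required, 706,346 in favor — not approved.
Class III: 4/5 of 561158 = 448926.40, rounded up to 448927; 448,927 required, 449,023 in favor — approved.

Not approved — the Class II shares did not give the required vote.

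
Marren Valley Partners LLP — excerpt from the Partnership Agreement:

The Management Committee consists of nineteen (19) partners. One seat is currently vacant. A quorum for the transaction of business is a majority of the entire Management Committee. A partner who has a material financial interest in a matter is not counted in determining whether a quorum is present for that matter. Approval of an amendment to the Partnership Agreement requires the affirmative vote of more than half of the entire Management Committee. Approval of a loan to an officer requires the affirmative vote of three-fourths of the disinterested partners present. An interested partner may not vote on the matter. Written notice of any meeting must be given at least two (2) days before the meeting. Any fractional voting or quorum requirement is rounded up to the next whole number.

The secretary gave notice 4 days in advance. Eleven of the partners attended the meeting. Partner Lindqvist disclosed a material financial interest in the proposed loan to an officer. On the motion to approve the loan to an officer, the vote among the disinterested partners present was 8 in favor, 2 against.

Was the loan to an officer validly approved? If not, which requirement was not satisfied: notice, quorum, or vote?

Notice: 4 days given; 2 required (4 ≥ 2). Satisfied.
Quorum: 11 present, but the 1 interested partner does not count, leaving 10. Quorum is 10. Satisfied.
Vote: the loan to an officer requires three-fourths of the disinterested partners present (11 − 1 = 10). 3/4 of 10 = 7.50, rounded up to 8, so 8 affirmative votes are needed; 8 voted in favor. Satisfied.

Valid — all requirements satisfied.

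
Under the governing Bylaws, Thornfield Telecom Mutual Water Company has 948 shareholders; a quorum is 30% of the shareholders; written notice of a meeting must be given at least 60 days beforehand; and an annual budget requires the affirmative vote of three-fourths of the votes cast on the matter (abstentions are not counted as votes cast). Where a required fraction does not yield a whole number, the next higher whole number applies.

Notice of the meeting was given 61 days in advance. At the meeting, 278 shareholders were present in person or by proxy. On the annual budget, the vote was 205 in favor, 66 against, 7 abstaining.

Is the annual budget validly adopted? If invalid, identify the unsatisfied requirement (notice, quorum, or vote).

Notice: 61 days given; 60 required. Satisfied.
Quorum: 30% of 948 = 284.40, rounded up to 285; 278 present. Not satisfied.
Vote: requires three-fourths of the votes cast (278 − 7 abstaining = 271); 3/4 of 271 = 203.25, rounded up to 204, so 204 needed; 205 in favor. Satisfied.

Invalid — quorum requirement not satisfied.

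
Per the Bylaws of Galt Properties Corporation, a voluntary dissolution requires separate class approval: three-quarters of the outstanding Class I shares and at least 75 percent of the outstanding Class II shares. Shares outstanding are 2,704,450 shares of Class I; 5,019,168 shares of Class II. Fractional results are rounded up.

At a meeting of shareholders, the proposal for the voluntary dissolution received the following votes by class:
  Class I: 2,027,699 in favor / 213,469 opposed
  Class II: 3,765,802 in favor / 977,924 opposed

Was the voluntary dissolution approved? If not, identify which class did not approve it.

Class I: 3/4 of 2704450 = 2028337.50, rounded up to 2028338; 2,028,338 required, 2,027,699 in favor — not approved.
Class II: 3/4 of 5019168 = 3764376; 3,764,376 required, 3,765,802 in favor — approved.

Not approved — the Class I shares did not give the required vote.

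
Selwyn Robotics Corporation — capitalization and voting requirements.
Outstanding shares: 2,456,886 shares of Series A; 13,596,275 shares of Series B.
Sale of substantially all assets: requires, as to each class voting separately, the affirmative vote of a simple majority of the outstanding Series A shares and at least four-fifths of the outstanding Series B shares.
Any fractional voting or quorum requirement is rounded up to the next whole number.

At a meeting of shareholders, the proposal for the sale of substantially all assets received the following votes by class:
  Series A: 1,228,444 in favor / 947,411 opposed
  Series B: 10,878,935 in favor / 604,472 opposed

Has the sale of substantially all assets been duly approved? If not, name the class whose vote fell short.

Series A: a majority of 2456886 is 1228444; 1,228,444 required, 1,228,444 in favor — approved.
Series B: 4/5 of 13596275 = 10877020; 10,877,020 required, 10,878,935 in favor — approved.

Approved — every class gave the required vote.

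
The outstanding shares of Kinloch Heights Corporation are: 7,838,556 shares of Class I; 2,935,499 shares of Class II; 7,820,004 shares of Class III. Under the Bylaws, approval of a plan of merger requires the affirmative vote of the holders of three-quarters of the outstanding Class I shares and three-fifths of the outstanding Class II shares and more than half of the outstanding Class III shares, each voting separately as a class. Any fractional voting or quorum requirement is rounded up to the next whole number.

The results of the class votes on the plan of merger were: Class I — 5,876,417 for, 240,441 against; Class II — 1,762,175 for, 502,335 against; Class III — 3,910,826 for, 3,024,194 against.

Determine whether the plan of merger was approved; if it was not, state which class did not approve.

Class I: 3/4 of 7838556 = 5878917; 5,878,917 required, 5,876,417 in favor — not approved.
Class II: 3/5 of 2935499 = 1761299.40, rounded up to 1761300; 1,761,300 required, 1,762,175 in favor — approved.
Class III: a majority of 7820004 is 3910003; 3,910,003 required, 3,910,826 in favor — approved.

Not approved — the Class I shares did not give the required vote.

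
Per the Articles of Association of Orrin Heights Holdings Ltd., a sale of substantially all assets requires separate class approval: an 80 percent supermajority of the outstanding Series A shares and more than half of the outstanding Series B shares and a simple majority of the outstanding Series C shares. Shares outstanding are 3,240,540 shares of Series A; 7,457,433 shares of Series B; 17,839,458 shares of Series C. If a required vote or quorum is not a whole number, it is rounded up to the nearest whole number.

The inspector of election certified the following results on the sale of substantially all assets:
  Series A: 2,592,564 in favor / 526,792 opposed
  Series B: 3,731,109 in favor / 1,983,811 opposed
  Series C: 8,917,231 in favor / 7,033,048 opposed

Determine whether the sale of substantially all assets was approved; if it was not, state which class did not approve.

Series A: 4/5 of 3240540 = 2592432; 2,592,432 required, 2,592,564 in favor — approved.
Series B: a majority of 7457433 is 3728717; 3,728,717 required, 3,731,109 in favor — approved.
Series C: a majority of 17839458 is 8919730; 8,919,730 required, 8,917,231 in favor — not approved.

Not approved — the Series C shares did not give the required vote.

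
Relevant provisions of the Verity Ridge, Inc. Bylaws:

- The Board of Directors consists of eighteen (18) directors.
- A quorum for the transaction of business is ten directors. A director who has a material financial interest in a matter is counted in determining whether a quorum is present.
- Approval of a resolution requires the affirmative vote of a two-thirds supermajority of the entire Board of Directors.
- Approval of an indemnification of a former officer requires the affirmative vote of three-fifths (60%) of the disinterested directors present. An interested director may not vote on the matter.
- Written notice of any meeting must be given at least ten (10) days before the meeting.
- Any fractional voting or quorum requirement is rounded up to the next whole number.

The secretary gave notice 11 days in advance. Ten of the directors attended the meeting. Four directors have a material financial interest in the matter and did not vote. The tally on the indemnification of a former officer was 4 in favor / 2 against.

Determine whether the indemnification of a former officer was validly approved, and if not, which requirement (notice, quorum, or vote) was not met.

Valid — all requirements satisfied.

Notice: 11 days given; 10 required (11 ≥ 10). Satisfied.
Quorum: 10 present (interested directors count toward quorum); quorum is 10. Satisfied.
Vote: the indemnification of a former officer requires three-fifths of the disinterested directors present (10 − 4 = 6). 3/5 of 6 = 3.60, rounded up to 4, so 4 affirmative votes are needed; 4 voted in favor. Satisfied.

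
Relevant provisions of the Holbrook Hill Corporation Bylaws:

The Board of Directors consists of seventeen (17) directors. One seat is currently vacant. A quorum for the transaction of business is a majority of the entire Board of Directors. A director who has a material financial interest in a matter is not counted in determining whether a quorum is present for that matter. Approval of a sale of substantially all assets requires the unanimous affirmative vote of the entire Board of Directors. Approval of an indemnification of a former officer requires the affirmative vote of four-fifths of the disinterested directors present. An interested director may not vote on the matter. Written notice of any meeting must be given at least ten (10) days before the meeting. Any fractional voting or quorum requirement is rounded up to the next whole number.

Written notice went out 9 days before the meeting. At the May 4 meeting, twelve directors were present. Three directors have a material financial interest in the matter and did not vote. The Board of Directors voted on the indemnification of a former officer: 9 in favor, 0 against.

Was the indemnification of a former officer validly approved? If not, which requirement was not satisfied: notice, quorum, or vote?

Notice: 9 days given; 10 required (9 < 10). Not satisfied.
Quorum: 12 present, but the 3 interested directors do not count, leaving 9. Quorum is 9. Satisfied.
Vote: the indemnification of a former officer requires four-fifths of the disinterested directors present (12 − 3 = 9). 4/5 of 9 = 7.20, rounded up to 8, so 8 affirmative votes are needed; 9 voted in favor. Satisfied.

Invalid — notice requirement not satisfied.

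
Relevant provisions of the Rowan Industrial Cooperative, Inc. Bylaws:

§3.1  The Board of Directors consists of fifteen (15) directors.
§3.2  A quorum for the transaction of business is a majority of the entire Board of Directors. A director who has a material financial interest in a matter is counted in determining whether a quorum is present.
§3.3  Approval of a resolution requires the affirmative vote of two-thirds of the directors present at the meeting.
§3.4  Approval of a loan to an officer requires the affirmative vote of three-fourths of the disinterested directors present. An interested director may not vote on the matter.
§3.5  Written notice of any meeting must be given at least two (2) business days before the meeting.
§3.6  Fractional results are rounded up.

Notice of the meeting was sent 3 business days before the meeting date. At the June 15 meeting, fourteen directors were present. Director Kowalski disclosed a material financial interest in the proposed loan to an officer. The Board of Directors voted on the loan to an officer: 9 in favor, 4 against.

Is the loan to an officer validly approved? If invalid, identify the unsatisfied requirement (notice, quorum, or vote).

Notice: 3 business days given; 2 required (3 ≥ 2). Satisfied.
Quorum: 14 present (interested directors count toward quorum); quorum is 8. Satisfied.
Vote: the loan to an officer requires three-fourths of the disinterested directors present (14 − 1 = 13). 3/4 of 13 = 9.75, rounded up to 10, so 10 affirmative votes are needed; 9 voted in favor. Not satisfied.

Invalid — vote requirement not satisfied.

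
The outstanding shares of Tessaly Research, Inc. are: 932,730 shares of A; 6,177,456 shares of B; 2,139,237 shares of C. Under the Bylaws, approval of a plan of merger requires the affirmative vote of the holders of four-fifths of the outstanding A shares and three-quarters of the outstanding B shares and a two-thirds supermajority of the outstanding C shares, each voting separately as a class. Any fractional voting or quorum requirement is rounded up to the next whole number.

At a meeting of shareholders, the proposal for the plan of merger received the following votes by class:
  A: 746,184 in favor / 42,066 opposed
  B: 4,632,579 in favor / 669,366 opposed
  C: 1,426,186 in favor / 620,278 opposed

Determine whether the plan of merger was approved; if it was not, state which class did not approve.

A: 4/5 of 932730 = 746184; 746,184 required, 746,184 in favor — approved.
B: 3/4 of 6177456 = 4633092; 4,633,092 required, 4,632,579 in favor — not approved.
C: 2/3 of 2139237 = 1426158; 1,426,158 required, 1,426,186 in favor — approved.

Not approved — the B shares did not give the required vote.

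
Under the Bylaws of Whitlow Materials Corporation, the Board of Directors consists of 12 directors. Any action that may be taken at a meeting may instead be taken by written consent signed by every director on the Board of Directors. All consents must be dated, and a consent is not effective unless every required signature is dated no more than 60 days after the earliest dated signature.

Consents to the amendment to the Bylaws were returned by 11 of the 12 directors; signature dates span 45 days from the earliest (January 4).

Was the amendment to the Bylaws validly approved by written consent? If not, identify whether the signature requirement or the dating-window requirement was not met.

Not effective — insufficient signatures.

Signatures required: all of 12 — unanimous means all 12, so 12 needed; 11 signed. Insufficient.
Dating window: the latest signature is 45 days after the earliest; the limit is 60 days. Within the window.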